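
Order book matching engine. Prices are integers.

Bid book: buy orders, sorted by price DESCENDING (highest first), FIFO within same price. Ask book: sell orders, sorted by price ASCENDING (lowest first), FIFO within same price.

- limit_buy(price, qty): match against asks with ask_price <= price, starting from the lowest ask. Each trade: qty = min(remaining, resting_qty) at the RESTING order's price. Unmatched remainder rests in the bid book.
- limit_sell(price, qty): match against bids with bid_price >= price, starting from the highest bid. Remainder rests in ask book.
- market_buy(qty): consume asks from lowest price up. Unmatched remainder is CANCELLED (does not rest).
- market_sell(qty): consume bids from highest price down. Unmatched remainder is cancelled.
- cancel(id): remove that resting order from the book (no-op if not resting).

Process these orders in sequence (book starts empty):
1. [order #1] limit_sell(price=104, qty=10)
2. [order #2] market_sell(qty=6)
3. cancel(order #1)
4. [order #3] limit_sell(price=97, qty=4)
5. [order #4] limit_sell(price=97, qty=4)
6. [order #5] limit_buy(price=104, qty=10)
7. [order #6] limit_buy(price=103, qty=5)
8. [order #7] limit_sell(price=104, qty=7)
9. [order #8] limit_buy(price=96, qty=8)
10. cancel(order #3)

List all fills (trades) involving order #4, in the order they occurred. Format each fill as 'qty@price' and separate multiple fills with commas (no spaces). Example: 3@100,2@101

After op 1 [order #1] limit_sell(price=104, qty=10): fills=none; bids=[-] asks=[#1:10@104]
After op 2 [order #2] market_sell(qty=6): fills=none; bids=[-] asks=[#1:10@104]
After op 3 cancel(order #1): fills=none; bids=[-] asks=[-]
After op 4 [order #3] limit_sell(price=97, qty=4): fills=none; bids=[-] asks=[#3:4@97]
After op 5 [order #4] limit_sell(price=97, qty=4): fills=none; bids=[-] asks=[#3:4@97 #4:4@97]
After op 6 [order #5] limit_buy(price=104, qty=10): fills=#5x#3:4@97 #5x#4:4@97; bids=[#5:2@104] asks=[-]
After op 7 [order #6] limit_buy(price=103, qty=5): fills=none; bids=[#5:2@104 #6:5@103] asks=[-]
After op 8 [order #7] limit_sell(price=104, qty=7): fills=#5x#7:2@104; bids=[#6:5@103] asks=[#7:5@104]
After op 9 [order #8] limit_buy(price=96, qty=8): fills=none; bids=[#6:5@103 #8:8@96] asks=[#7:5@104]
After op 10 cancel(order #3): fills=none; bids=[#6:5@103 #8:8@96] asks=[#7:5@104]

Answer: 4@97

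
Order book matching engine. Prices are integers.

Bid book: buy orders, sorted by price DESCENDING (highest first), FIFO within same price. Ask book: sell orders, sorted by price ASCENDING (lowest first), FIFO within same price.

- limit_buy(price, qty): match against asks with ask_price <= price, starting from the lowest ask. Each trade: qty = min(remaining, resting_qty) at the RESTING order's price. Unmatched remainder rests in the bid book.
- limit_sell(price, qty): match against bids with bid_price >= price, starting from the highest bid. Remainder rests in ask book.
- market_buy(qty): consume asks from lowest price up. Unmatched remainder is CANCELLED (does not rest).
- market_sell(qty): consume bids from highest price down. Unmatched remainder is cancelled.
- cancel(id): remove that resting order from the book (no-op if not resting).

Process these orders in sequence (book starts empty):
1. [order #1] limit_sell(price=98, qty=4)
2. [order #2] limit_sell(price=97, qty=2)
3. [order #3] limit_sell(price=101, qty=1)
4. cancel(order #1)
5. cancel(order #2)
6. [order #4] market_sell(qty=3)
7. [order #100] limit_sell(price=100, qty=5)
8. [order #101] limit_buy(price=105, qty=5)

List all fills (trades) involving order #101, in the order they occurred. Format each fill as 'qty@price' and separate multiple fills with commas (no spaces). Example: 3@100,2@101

After op 1 [order #1] limit_sell(price=98, qty=4): fills=none; bids=[-] asks=[#1:4@98]
After op 2 [order #2] limit_sell(price=97, qty=2): fills=none; bids=[-] asks=[#2:2@97 #1:4@98]
After op 3 [order #3] limit_sell(price=101, qty=1): fills=none; bids=[-] asks=[#2:2@97 #1:4@98 #3:1@101]
After op 4 cancel(order #1): fills=none; bids=[-] asks=[#2:2@97 #3:1@101]
After op 5 cancel(order #2): fills=none; bids=[-] asks=[#3:1@101]
After op 6 [order #4] market_sell(qty=3): fills=none; bids=[-] asks=[#3:1@101]
After op 7 [order #100] limit_sell(price=100, qty=5): fills=none; bids=[-] asks=[#100:5@100 #3:1@101]
After op 8 [order #101] limit_buy(price=105, qty=5): fills=#101x#100:5@100; bids=[-] asks=[#3:1@101]

Answer: 5@100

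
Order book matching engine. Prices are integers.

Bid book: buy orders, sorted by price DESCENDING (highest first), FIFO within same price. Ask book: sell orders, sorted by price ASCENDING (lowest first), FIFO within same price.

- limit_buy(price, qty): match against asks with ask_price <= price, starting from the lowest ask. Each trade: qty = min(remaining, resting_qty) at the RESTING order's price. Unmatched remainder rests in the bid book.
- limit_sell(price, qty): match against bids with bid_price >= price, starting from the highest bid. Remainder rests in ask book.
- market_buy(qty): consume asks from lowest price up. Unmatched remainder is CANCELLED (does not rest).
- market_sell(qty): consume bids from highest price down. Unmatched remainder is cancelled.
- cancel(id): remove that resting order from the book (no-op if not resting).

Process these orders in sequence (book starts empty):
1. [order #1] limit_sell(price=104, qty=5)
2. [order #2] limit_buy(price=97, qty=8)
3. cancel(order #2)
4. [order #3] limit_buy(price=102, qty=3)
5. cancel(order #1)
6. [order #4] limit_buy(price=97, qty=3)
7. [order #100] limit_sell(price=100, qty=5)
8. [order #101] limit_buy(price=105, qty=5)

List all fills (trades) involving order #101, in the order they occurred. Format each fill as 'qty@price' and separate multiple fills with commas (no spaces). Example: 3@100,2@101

Answer: 2@100

Derivation:
After op 1 [order #1] limit_sell(price=104, qty=5): fills=none; bids=[-] asks=[#1:5@104]
After op 2 [order #2] limit_buy(price=97, qty=8): fills=none; bids=[#2:8@97] asks=[#1:5@104]
After op 3 cancel(order #2): fills=none; bids=[-] asks=[#1:5@104]
After op 4 [order #3] limit_buy(price=102, qty=3): fills=none; bids=[#3:3@102] asks=[#1:5@104]
After op 5 cancel(order #1): fills=none; bids=[#3:3@102] asks=[-]
After op 6 [order #4] limit_buy(price=97, qty=3): fills=none; bids=[#3:3@102 #4:3@97] asks=[-]
After op 7 [order #100] limit_sell(price=100, qty=5): fills=#3x#100:3@102; bids=[#4:3@97] asks=[#100:2@100]
After op 8 [order #101] limit_buy(price=105, qty=5): fills=#101x#100:2@100; bids=[#101:3@105 #4:3@97] asks=[-]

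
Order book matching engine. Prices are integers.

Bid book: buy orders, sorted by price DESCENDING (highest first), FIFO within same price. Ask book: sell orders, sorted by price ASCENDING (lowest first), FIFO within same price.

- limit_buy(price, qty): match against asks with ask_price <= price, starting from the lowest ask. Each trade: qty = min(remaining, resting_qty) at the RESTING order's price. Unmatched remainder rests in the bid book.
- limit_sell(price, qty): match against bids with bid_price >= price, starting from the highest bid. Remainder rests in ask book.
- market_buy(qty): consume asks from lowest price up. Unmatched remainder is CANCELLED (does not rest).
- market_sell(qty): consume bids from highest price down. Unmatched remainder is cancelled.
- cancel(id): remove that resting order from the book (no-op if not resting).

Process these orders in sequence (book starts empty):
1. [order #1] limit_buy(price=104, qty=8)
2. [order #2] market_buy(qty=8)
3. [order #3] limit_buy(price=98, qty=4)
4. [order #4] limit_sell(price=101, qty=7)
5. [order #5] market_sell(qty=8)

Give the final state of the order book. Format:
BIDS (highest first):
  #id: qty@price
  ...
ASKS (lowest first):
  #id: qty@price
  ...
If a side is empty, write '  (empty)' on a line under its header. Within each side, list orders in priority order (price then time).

Answer: BIDS (highest first):
  (empty)
ASKS (lowest first):
  (empty)

Derivation:
After op 1 [order #1] limit_buy(price=104, qty=8): fills=none; bids=[#1:8@104] asks=[-]
After op 2 [order #2] market_buy(qty=8): fills=none; bids=[#1:8@104] asks=[-]
After op 3 [order #3] limit_buy(price=98, qty=4): fills=none; bids=[#1:8@104 #3:4@98] asks=[-]
After op 4 [order #4] limit_sell(price=101, qty=7): fills=#1x#4:7@104; bids=[#1:1@104 #3:4@98] asks=[-]
After op 5 [order #5] market_sell(qty=8): fills=#1x#5:1@104 #3x#5:4@98; bids=[-] asks=[-]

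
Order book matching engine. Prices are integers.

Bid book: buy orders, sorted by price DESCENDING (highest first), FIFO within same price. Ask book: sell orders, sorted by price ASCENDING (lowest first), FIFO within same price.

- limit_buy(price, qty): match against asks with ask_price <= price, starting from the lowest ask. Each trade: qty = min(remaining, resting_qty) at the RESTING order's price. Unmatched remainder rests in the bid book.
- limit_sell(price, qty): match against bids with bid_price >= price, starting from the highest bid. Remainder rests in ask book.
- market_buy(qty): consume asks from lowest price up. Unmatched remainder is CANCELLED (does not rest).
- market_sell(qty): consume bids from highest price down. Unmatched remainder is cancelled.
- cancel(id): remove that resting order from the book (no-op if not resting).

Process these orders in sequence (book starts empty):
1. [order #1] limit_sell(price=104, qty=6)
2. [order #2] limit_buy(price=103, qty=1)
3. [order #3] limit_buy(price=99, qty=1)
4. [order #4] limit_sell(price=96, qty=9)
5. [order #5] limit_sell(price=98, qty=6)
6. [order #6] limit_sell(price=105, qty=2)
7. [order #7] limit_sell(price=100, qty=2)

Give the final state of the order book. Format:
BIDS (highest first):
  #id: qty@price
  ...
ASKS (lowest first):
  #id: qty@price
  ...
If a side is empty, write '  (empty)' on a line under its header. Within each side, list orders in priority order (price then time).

After op 1 [order #1] limit_sell(price=104, qty=6): fills=none; bids=[-] asks=[#1:6@104]
After op 2 [order #2] limit_buy(price=103, qty=1): fills=none; bids=[#2:1@103] asks=[#1:6@104]
After op 3 [order #3] limit_buy(price=99, qty=1): fills=none; bids=[#2:1@103 #3:1@99] asks=[#1:6@104]
After op 4 [order #4] limit_sell(price=96, qty=9): fills=#2x#4:1@103 #3x#4:1@99; bids=[-] asks=[#4:7@96 #1:6@104]
After op 5 [order #5] limit_sell(price=98, qty=6): fills=none; bids=[-] asks=[#4:7@96 #5:6@98 #1:6@104]
After op 6 [order #6] limit_sell(price=105, qty=2): fills=none; bids=[-] asks=[#4:7@96 #5:6@98 #1:6@104 #6:2@105]
After op 7 [order #7] limit_sell(price=100, qty=2): fills=none; bids=[-] asks=[#4:7@96 #5:6@98 #7:2@100 #1:6@104 #6:2@105]

Answer: BIDS (highest first):
  (empty)
ASKS (lowest first):
  #4: 7@96
  #5: 6@98
  #7: 2@100
  #1: 6@104
  #6: 2@105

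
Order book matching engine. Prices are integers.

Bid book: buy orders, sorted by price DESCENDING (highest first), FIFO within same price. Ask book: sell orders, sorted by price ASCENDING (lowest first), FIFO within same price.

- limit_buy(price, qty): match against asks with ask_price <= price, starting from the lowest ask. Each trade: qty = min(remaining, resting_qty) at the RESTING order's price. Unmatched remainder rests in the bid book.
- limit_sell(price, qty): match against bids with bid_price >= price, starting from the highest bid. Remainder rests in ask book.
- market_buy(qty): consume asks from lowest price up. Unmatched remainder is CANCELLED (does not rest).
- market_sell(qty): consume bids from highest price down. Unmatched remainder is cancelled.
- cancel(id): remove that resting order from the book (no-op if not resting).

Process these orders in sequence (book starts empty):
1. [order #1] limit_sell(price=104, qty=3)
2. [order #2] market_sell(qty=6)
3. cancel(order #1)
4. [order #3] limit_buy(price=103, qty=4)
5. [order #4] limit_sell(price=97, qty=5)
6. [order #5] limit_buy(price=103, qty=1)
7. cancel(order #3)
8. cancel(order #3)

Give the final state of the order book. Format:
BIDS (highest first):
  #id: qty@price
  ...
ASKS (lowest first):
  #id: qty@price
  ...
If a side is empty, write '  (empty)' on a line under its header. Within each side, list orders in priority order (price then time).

After op 1 [order #1] limit_sell(price=104, qty=3): fills=none; bids=[-] asks=[#1:3@104]
After op 2 [order #2] market_sell(qty=6): fills=none; bids=[-] asks=[#1:3@104]
After op 3 cancel(order #1): fills=none; bids=[-] asks=[-]
After op 4 [order #3] limit_buy(price=103, qty=4): fills=none; bids=[#3:4@103] asks=[-]
After op 5 [order #4] limit_sell(price=97, qty=5): fills=#3x#4:4@103; bids=[-] asks=[#4:1@97]
After op 6 [order #5] limit_buy(price=103, qty=1): fills=#5x#4:1@97; bids=[-] asks=[-]
After op 7 cancel(order #3): fills=none; bids=[-] asks=[-]
After op 8 cancel(order #3): fills=none; bids=[-] asks=[-]

Answer: BIDS (highest first):
  (empty)
ASKS (lowest first):
  (empty)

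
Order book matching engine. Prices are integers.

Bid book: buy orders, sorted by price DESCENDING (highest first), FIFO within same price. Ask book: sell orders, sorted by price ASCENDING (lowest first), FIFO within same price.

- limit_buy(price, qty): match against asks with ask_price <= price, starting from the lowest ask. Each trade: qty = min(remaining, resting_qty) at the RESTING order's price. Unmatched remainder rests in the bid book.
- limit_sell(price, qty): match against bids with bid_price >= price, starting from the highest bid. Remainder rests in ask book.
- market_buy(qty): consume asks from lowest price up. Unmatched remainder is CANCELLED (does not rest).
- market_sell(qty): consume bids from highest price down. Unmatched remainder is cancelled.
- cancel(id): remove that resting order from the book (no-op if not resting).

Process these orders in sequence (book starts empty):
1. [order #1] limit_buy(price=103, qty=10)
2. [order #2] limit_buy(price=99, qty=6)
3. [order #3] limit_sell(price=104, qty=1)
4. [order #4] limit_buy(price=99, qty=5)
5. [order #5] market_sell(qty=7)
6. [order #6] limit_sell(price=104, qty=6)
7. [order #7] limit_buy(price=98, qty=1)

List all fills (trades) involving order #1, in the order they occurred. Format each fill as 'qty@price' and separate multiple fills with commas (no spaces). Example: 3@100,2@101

After op 1 [order #1] limit_buy(price=103, qty=10): fills=none; bids=[#1:10@103] asks=[-]
After op 2 [order #2] limit_buy(price=99, qty=6): fills=none; bids=[#1:10@103 #2:6@99] asks=[-]
After op 3 [order #3] limit_sell(price=104, qty=1): fills=none; bids=[#1:10@103 #2:6@99] asks=[#3:1@104]
After op 4 [order #4] limit_buy(price=99, qty=5): fills=none; bids=[#1:10@103 #2:6@99 #4:5@99] asks=[#3:1@104]
After op 5 [order #5] market_sell(qty=7): fills=#1x#5:7@103; bids=[#1:3@103 #2:6@99 #4:5@99] asks=[#3:1@104]
After op 6 [order #6] limit_sell(price=104, qty=6): fills=none; bids=[#1:3@103 #2:6@99 #4:5@99] asks=[#3:1@104 #6:6@104]
After op 7 [order #7] limit_buy(price=98, qty=1): fills=none; bids=[#1:3@103 #2:6@99 #4:5@99 #7:1@98] asks=[#3:1@104 #6:6@104]

Answer: 7@103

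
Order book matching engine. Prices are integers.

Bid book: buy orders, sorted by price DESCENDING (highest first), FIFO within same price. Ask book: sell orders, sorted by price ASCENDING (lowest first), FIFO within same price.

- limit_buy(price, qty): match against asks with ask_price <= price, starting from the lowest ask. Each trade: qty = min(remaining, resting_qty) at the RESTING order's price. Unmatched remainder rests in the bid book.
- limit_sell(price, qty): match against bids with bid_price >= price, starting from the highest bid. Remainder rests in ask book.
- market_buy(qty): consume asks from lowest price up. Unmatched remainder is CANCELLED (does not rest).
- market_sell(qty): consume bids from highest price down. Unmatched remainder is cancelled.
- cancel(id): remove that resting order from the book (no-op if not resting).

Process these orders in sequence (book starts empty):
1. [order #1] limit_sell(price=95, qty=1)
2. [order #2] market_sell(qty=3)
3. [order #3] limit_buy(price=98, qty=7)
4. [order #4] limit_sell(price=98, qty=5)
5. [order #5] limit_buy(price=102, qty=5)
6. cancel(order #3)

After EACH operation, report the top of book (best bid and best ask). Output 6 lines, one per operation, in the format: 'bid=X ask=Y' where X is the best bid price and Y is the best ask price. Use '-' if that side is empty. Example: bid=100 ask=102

After op 1 [order #1] limit_sell(price=95, qty=1): fills=none; bids=[-] asks=[#1:1@95]
After op 2 [order #2] market_sell(qty=3): fills=none; bids=[-] asks=[#1:1@95]
After op 3 [order #3] limit_buy(price=98, qty=7): fills=#3x#1:1@95; bids=[#3:6@98] asks=[-]
After op 4 [order #4] limit_sell(price=98, qty=5): fills=#3x#4:5@98; bids=[#3:1@98] asks=[-]
After op 5 [order #5] limit_buy(price=102, qty=5): fills=none; bids=[#5:5@102 #3:1@98] asks=[-]
After op 6 cancel(order #3): fills=none; bids=[#5:5@102] asks=[-]

Answer: bid=- ask=95
bid=- ask=95
bid=98 ask=-
bid=98 ask=-
bid=102 ask=-
bid=102 ask=-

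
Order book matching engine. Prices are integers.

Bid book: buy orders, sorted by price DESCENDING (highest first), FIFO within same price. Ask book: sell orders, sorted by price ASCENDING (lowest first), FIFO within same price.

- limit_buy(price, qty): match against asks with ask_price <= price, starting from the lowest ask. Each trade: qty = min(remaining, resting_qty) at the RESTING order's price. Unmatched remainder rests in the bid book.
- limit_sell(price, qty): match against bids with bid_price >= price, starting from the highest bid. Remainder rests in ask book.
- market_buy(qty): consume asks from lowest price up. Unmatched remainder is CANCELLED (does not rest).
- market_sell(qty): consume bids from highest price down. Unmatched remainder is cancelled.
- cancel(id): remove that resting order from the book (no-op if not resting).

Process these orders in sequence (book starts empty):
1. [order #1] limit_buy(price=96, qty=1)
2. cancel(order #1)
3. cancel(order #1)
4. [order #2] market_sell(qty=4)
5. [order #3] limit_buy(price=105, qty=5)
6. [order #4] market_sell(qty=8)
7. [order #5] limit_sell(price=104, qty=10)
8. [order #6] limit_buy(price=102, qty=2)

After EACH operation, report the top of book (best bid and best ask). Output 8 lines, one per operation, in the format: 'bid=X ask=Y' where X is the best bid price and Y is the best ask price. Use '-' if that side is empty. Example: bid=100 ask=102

Answer: bid=96 ask=-
bid=- ask=-
bid=- ask=-
bid=- ask=-
bid=105 ask=-
bid=- ask=-
bid=- ask=104
bid=102 ask=104

Derivation:
After op 1 [order #1] limit_buy(price=96, qty=1): fills=none; bids=[#1:1@96] asks=[-]
After op 2 cancel(order #1): fills=none; bids=[-] asks=[-]
After op 3 cancel(order #1): fills=none; bids=[-] asks=[-]
After op 4 [order #2] market_sell(qty=4): fills=none; bids=[-] asks=[-]
After op 5 [order #3] limit_buy(price=105, qty=5): fills=none; bids=[#3:5@105] asks=[-]
After op 6 [order #4] market_sell(qty=8): fills=#3x#4:5@105; bids=[-] asks=[-]
After op 7 [order #5] limit_sell(price=104, qty=10): fills=none; bids=[-] asks=[#5:10@104]
After op 8 [order #6] limit_buy(price=102, qty=2): fills=none; bids=[#6:2@102] asks=[#5:10@104]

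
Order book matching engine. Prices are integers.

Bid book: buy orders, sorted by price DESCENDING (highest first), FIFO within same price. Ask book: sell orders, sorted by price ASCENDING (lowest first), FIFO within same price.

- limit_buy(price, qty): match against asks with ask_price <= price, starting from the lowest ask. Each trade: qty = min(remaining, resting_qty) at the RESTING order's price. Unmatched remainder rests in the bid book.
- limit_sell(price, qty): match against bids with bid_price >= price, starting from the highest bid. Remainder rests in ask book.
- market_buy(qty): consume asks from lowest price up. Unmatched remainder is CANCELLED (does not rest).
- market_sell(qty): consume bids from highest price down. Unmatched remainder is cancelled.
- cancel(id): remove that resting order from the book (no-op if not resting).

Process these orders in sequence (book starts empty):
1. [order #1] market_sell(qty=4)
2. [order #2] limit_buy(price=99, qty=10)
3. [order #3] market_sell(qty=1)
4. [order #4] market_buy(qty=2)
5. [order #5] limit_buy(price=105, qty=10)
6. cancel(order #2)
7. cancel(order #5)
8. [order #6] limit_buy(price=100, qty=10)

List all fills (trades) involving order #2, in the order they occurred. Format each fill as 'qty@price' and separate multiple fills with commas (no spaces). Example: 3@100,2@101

After op 1 [order #1] market_sell(qty=4): fills=none; bids=[-] asks=[-]
After op 2 [order #2] limit_buy(price=99, qty=10): fills=none; bids=[#2:10@99] asks=[-]
After op 3 [order #3] market_sell(qty=1): fills=#2x#3:1@99; bids=[#2:9@99] asks=[-]
After op 4 [order #4] market_buy(qty=2): fills=none; bids=[#2:9@99] asks=[-]
After op 5 [order #5] limit_buy(price=105, qty=10): fills=none; bids=[#5:10@105 #2:9@99] asks=[-]
After op 6 cancel(order #2): fills=none; bids=[#5:10@105] asks=[-]
After op 7 cancel(order #5): fills=none; bids=[-] asks=[-]
After op 8 [order #6] limit_buy(price=100, qty=10): fills=none; bids=[#6:10@100] asks=[-]

Answer: 1@99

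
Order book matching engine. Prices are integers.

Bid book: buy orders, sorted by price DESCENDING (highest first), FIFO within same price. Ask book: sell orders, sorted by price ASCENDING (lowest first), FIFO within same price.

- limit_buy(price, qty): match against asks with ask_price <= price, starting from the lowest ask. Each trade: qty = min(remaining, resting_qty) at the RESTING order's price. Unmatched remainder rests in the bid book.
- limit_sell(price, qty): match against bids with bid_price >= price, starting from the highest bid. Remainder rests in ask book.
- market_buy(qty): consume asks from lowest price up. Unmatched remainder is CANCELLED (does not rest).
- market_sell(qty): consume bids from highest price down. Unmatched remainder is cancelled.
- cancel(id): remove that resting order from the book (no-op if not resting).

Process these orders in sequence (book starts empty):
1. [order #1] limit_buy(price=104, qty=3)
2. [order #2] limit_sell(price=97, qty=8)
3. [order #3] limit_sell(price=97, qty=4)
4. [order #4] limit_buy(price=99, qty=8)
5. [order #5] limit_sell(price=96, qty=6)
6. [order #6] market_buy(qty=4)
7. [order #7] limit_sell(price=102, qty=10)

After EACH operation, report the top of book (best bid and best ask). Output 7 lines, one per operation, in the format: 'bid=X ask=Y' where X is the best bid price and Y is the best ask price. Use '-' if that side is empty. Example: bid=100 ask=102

After op 1 [order #1] limit_buy(price=104, qty=3): fills=none; bids=[#1:3@104] asks=[-]
After op 2 [order #2] limit_sell(price=97, qty=8): fills=#1x#2:3@104; bids=[-] asks=[#2:5@97]
After op 3 [order #3] limit_sell(price=97, qty=4): fills=none; bids=[-] asks=[#2:5@97 #3:4@97]
After op 4 [order #4] limit_buy(price=99, qty=8): fills=#4x#2:5@97 #4x#3:3@97; bids=[-] asks=[#3:1@97]
After op 5 [order #5] limit_sell(price=96, qty=6): fills=none; bids=[-] asks=[#5:6@96 #3:1@97]
After op 6 [order #6] market_buy(qty=4): fills=#6x#5:4@96; bids=[-] asks=[#5:2@96 #3:1@97]
After op 7 [order #7] limit_sell(price=102, qty=10): fills=none; bids=[-] asks=[#5:2@96 #3:1@97 #7:10@102]

Answer: bid=104 ask=-
bid=- ask=97
bid=- ask=97
bid=- ask=97
bid=- ask=96
bid=- ask=96
bid=- ask=96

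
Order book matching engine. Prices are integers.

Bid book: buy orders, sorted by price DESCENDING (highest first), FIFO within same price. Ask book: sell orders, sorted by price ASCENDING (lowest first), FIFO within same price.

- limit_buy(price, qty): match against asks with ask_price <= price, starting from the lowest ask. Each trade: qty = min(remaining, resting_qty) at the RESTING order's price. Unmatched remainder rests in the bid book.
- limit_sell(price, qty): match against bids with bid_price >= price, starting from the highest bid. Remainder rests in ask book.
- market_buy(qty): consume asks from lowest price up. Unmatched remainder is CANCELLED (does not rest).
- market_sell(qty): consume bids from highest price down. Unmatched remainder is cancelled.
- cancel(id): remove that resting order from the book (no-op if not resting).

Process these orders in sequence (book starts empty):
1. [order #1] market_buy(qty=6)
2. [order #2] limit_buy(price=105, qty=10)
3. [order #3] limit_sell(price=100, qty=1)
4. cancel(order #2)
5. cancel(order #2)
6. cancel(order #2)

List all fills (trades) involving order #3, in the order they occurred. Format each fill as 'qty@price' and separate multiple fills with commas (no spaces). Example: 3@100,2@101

Answer: 1@105

Derivation:
After op 1 [order #1] market_buy(qty=6): fills=none; bids=[-] asks=[-]
After op 2 [order #2] limit_buy(price=105, qty=10): fills=none; bids=[#2:10@105] asks=[-]
After op 3 [order #3] limit_sell(price=100, qty=1): fills=#2x#3:1@105; bids=[#2:9@105] asks=[-]
After op 4 cancel(order #2): fills=none; bids=[-] asks=[-]
After op 5 cancel(order #2): fills=none; bids=[-] asks=[-]
After op 6 cancel(order #2): fills=none; bids=[-] asks=[-]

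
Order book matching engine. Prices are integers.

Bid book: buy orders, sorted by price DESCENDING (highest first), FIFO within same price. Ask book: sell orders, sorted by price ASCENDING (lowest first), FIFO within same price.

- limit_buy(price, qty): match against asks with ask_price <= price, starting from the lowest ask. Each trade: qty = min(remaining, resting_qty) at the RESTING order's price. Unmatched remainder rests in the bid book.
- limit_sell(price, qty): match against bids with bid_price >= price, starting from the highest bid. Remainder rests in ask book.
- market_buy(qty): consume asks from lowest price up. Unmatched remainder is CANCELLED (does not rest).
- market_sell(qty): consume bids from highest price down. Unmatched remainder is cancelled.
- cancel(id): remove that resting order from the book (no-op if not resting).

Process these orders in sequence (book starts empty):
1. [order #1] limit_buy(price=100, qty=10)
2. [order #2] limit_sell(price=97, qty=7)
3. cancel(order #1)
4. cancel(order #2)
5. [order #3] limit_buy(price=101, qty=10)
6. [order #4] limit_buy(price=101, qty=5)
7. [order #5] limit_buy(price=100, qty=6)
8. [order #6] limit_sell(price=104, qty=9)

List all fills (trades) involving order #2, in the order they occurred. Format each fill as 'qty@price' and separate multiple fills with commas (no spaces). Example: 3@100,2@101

Answer: 7@100

Derivation:
After op 1 [order #1] limit_buy(price=100, qty=10): fills=none; bids=[#1:10@100] asks=[-]
After op 2 [order #2] limit_sell(price=97, qty=7): fills=#1x#2:7@100; bids=[#1:3@100] asks=[-]
After op 3 cancel(order #1): fills=none; bids=[-] asks=[-]
After op 4 cancel(order #2): fills=none; bids=[-] asks=[-]
After op 5 [order #3] limit_buy(price=101, qty=10): fills=none; bids=[#3:10@101] asks=[-]
After op 6 [order #4] limit_buy(price=101, qty=5): fills=none; bids=[#3:10@101 #4:5@101] asks=[-]
After op 7 [order #5] limit_buy(price=100, qty=6): fills=none; bids=[#3:10@101 #4:5@101 #5:6@100] asks=[-]
After op 8 [order #6] limit_sell(price=104, qty=9): fills=none; bids=[#3:10@101 #4:5@101 #5:6@100] asks=[#6:9@104]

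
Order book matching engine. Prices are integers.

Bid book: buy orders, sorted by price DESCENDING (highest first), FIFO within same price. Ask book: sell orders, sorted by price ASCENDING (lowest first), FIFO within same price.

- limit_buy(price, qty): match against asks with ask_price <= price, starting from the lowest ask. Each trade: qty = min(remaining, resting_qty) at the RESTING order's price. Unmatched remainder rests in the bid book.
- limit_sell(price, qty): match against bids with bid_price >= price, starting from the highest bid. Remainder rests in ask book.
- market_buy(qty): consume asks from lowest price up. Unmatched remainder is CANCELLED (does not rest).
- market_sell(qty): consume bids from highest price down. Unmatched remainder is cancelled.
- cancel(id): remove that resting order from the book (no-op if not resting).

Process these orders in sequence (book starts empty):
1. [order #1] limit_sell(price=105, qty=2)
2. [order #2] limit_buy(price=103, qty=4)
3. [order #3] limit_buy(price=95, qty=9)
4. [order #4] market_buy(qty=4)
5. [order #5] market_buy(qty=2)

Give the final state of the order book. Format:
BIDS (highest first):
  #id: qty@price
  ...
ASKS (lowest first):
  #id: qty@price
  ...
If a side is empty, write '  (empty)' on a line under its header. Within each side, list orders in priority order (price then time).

Answer: BIDS (highest first):
  #2: 4@103
  #3: 9@95
ASKS (lowest first):
  (empty)

Derivation:
After op 1 [order #1] limit_sell(price=105, qty=2): fills=none; bids=[-] asks=[#1:2@105]
After op 2 [order #2] limit_buy(price=103, qty=4): fills=none; bids=[#2:4@103] asks=[#1:2@105]
After op 3 [order #3] limit_buy(price=95, qty=9): fills=none; bids=[#2:4@103 #3:9@95] asks=[#1:2@105]
After op 4 [order #4] market_buy(qty=4): fills=#4x#1:2@105; bids=[#2:4@103 #3:9@95] asks=[-]
After op 5 [order #5] market_buy(qty=2): fills=none; bids=[#2:4@103 #3:9@95] asks=[-]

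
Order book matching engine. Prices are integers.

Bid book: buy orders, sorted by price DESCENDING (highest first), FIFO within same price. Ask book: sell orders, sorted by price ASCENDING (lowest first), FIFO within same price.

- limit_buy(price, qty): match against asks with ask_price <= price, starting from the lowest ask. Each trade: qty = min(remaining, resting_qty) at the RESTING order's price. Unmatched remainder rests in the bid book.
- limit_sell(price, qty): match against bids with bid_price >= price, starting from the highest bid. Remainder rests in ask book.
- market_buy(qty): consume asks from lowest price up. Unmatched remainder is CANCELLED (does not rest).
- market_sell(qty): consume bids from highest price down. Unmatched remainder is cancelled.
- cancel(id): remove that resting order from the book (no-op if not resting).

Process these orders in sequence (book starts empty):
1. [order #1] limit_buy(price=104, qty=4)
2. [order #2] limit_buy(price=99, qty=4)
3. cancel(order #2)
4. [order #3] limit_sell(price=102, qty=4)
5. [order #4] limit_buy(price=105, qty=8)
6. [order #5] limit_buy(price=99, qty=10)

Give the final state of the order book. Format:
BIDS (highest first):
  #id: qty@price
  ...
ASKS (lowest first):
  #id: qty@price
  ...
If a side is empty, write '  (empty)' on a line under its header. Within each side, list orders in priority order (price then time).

Answer: BIDS (highest first):
  #4: 8@105
  #5: 10@99
ASKS (lowest first):
  (empty)

Derivation:
After op 1 [order #1] limit_buy(price=104, qty=4): fills=none; bids=[#1:4@104] asks=[-]
After op 2 [order #2] limit_buy(price=99, qty=4): fills=none; bids=[#1:4@104 #2:4@99] asks=[-]
After op 3 cancel(order #2): fills=none; bids=[#1:4@104] asks=[-]
After op 4 [order #3] limit_sell(price=102, qty=4): fills=#1x#3:4@104; bids=[-] asks=[-]
After op 5 [order #4] limit_buy(price=105, qty=8): fills=none; bids=[#4:8@105] asks=[-]
After op 6 [order #5] limit_buy(price=99, qty=10): fills=none; bids=[#4:8@105 #5:10@99] asks=[-]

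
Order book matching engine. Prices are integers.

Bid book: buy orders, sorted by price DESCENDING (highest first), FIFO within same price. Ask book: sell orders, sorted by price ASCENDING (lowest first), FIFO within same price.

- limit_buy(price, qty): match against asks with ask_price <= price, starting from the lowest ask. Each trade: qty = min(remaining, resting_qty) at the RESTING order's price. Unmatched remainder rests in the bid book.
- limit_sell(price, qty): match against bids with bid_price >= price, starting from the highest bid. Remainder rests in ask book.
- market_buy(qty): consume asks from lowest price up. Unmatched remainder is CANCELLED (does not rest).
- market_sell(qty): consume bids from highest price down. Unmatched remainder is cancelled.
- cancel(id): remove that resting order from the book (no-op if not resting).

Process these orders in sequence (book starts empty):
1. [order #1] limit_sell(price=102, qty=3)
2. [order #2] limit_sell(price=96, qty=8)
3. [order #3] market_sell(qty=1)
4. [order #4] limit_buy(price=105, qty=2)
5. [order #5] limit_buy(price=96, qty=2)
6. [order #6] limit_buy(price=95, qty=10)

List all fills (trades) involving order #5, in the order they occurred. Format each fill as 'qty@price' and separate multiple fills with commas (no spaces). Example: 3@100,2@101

Answer: 2@96

Derivation:
After op 1 [order #1] limit_sell(price=102, qty=3): fills=none; bids=[-] asks=[#1:3@102]
After op 2 [order #2] limit_sell(price=96, qty=8): fills=none; bids=[-] asks=[#2:8@96 #1:3@102]
After op 3 [order #3] market_sell(qty=1): fills=none; bids=[-] asks=[#2:8@96 #1:3@102]
After op 4 [order #4] limit_buy(price=105, qty=2): fills=#4x#2:2@96; bids=[-] asks=[#2:6@96 #1:3@102]
After op 5 [order #5] limit_buy(price=96, qty=2): fills=#5x#2:2@96; bids=[-] asks=[#2:4@96 #1:3@102]
After op 6 [order #6] limit_buy(price=95, qty=10): fills=none; bids=[#6:10@95] asks=[#2:4@96 #1:3@102]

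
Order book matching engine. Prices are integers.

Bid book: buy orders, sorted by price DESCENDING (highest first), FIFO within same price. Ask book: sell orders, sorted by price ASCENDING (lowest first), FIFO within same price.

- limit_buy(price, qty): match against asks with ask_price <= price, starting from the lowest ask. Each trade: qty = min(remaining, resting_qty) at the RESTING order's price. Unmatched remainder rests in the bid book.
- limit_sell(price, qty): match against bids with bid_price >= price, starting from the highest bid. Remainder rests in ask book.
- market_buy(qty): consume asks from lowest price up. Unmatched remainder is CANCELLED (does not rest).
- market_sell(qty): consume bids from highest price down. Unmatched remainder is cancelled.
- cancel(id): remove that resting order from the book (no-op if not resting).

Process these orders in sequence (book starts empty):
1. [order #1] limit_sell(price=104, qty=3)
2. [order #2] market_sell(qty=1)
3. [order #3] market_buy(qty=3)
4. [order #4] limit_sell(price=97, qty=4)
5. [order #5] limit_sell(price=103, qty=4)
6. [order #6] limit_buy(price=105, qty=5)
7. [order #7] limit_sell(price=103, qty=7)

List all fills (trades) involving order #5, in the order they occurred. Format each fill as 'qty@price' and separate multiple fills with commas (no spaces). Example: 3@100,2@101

After op 1 [order #1] limit_sell(price=104, qty=3): fills=none; bids=[-] asks=[#1:3@104]
After op 2 [order #2] market_sell(qty=1): fills=none; bids=[-] asks=[#1:3@104]
After op 3 [order #3] market_buy(qty=3): fills=#3x#1:3@104; bids=[-] asks=[-]
After op 4 [order #4] limit_sell(price=97, qty=4): fills=none; bids=[-] asks=[#4:4@97]
After op 5 [order #5] limit_sell(price=103, qty=4): fills=none; bids=[-] asks=[#4:4@97 #5:4@103]
After op 6 [order #6] limit_buy(price=105, qty=5): fills=#6x#4:4@97 #6x#5:1@103; bids=[-] asks=[#5:3@103]
After op 7 [order #7] limit_sell(price=103, qty=7): fills=none; bids=[-] asks=[#5:3@103 #7:7@103]

Answer: 1@103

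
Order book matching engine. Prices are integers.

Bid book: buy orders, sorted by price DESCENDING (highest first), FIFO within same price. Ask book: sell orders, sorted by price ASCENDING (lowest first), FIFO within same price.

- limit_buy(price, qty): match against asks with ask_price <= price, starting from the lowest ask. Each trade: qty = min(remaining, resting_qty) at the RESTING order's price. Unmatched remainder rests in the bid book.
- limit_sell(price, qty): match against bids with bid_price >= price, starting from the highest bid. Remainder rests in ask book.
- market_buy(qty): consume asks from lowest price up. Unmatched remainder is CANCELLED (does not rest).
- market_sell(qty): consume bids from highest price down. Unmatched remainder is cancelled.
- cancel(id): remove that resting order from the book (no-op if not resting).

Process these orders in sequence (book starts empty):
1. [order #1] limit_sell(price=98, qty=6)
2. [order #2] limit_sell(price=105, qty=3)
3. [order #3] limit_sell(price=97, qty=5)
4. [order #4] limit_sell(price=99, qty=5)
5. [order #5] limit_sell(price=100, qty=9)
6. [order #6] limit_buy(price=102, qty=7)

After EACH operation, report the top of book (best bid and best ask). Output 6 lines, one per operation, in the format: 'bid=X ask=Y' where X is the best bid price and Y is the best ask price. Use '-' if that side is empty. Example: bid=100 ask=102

After op 1 [order #1] limit_sell(price=98, qty=6): fills=none; bids=[-] asks=[#1:6@98]
After op 2 [order #2] limit_sell(price=105, qty=3): fills=none; bids=[-] asks=[#1:6@98 #2:3@105]
After op 3 [order #3] limit_sell(price=97, qty=5): fills=none; bids=[-] asks=[#3:5@97 #1:6@98 #2:3@105]
After op 4 [order #4] limit_sell(price=99, qty=5): fills=none; bids=[-] asks=[#3:5@97 #1:6@98 #4:5@99 #2:3@105]
After op 5 [order #5] limit_sell(price=100, qty=9): fills=none; bids=[-] asks=[#3:5@97 #1:6@98 #4:5@99 #5:9@100 #2:3@105]
After op 6 [order #6] limit_buy(price=102, qty=7): fills=#6x#3:5@97 #6x#1:2@98; bids=[-] asks=[#1:4@98 #4:5@99 #5:9@100 #2:3@105]

Answer: bid=- ask=98
bid=- ask=98
bid=- ask=97
bid=- ask=97
bid=- ask=97
bid=- ask=98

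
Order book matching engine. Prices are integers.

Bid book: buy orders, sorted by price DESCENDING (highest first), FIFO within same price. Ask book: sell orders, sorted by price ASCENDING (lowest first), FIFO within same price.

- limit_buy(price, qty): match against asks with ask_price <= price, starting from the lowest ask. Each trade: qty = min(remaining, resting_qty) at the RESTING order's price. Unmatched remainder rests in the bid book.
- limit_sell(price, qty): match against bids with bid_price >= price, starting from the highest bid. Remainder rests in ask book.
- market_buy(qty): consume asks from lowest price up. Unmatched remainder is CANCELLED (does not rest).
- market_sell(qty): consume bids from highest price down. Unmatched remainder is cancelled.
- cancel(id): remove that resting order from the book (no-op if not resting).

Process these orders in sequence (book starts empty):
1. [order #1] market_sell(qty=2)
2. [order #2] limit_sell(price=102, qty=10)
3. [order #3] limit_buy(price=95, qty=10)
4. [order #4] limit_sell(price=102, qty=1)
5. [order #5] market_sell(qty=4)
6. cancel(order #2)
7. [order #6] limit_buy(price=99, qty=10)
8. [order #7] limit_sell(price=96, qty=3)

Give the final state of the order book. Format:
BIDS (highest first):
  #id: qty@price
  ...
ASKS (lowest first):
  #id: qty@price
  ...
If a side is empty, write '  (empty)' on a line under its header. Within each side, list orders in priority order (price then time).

After op 1 [order #1] market_sell(qty=2): fills=none; bids=[-] asks=[-]
After op 2 [order #2] limit_sell(price=102, qty=10): fills=none; bids=[-] asks=[#2:10@102]
After op 3 [order #3] limit_buy(price=95, qty=10): fills=none; bids=[#3:10@95] asks=[#2:10@102]
After op 4 [order #4] limit_sell(price=102, qty=1): fills=none; bids=[#3:10@95] asks=[#2:10@102 #4:1@102]
After op 5 [order #5] market_sell(qty=4): fills=#3x#5:4@95; bids=[#3:6@95] asks=[#2:10@102 #4:1@102]
After op 6 cancel(order #2): fills=none; bids=[#3:6@95] asks=[#4:1@102]
After op 7 [order #6] limit_buy(price=99, qty=10): fills=none; bids=[#6:10@99 #3:6@95] asks=[#4:1@102]
After op 8 [order #7] limit_sell(price=96, qty=3): fills=#6x#7:3@99; bids=[#6:7@99 #3:6@95] asks=[#4:1@102]

Answer: BIDS (highest first):
  #6: 7@99
  #3: 6@95
ASKS (lowest first):
  #4: 1@102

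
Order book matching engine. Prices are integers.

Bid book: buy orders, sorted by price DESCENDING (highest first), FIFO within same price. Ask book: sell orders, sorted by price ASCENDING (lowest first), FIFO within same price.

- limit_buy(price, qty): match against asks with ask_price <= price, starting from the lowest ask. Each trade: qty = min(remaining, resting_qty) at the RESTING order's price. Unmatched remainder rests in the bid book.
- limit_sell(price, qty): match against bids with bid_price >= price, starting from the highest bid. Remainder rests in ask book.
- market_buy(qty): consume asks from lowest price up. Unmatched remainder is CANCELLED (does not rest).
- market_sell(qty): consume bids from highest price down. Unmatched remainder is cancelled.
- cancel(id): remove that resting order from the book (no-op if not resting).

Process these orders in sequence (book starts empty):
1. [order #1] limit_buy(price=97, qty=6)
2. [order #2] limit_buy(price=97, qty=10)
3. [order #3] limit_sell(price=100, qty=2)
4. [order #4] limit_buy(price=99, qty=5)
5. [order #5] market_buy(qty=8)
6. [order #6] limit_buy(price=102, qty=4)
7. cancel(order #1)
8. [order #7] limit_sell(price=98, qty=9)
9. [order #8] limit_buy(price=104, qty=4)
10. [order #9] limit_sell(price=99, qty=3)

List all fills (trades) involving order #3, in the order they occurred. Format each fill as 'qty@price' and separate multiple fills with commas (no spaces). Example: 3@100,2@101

Answer: 2@100

Derivation:
After op 1 [order #1] limit_buy(price=97, qty=6): fills=none; bids=[#1:6@97] asks=[-]
After op 2 [order #2] limit_buy(price=97, qty=10): fills=none; bids=[#1:6@97 #2:10@97] asks=[-]
After op 3 [order #3] limit_sell(price=100, qty=2): fills=none; bids=[#1:6@97 #2:10@97] asks=[#3:2@100]
After op 4 [order #4] limit_buy(price=99, qty=5): fills=none; bids=[#4:5@99 #1:6@97 #2:10@97] asks=[#3:2@100]
After op 5 [order #5] market_buy(qty=8): fills=#5x#3:2@100; bids=[#4:5@99 #1:6@97 #2:10@97] asks=[-]
After op 6 [order #6] limit_buy(price=102, qty=4): fills=none; bids=[#6:4@102 #4:5@99 #1:6@97 #2:10@97] asks=[-]
After op 7 cancel(order #1): fills=none; bids=[#6:4@102 #4:5@99 #2:10@97] asks=[-]
After op 8 [order #7] limit_sell(price=98, qty=9): fills=#6x#7:4@102 #4x#7:5@99; bids=[#2:10@97] asks=[-]
After op 9 [order #8] limit_buy(price=104, qty=4): fills=none; bids=[#8:4@104 #2:10@97] asks=[-]
After op 10 [order #9] limit_sell(price=99, qty=3): fills=#8x#9:3@104; bids=[#8:1@104 #2:10@97] asks=[-]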